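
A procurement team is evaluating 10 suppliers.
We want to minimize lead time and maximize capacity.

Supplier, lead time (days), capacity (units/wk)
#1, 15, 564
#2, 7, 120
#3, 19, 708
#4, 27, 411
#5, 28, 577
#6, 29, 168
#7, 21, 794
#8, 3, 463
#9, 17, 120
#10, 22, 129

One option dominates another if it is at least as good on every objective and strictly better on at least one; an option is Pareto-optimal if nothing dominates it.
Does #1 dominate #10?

#1 vs #10: lead time 15≤22, capacity 564≥129 — #1 is at least as good on every objective with at least one strict improvement.

Yes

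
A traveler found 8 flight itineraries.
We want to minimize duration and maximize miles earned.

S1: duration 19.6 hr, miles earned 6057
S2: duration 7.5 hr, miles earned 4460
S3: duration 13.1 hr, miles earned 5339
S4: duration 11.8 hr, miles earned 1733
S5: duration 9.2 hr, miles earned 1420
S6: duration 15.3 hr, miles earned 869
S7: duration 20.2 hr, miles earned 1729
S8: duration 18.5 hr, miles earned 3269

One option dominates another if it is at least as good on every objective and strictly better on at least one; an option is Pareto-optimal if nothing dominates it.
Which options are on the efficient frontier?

S1, S2, S3

S1: not dominated (best miles earned).
S2: not dominated (best duration).
S3: not dominated.
S4: dominated by S2 (duration 7.5≤11.8, miles earned 4460≥1733).
S5: dominated by S2 (duration 7.5≤9.2, miles earned 4460≥1420).
S6: dominated by S2 (duration 7.5≤15.3, miles earned 4460≥869).
S7: dominated by S1 (duration 19.6≤20.2, miles earned 6057≥1729).
S8: dominated by S2 (duration 7.5≤18.5, miles earned 4460≥3269).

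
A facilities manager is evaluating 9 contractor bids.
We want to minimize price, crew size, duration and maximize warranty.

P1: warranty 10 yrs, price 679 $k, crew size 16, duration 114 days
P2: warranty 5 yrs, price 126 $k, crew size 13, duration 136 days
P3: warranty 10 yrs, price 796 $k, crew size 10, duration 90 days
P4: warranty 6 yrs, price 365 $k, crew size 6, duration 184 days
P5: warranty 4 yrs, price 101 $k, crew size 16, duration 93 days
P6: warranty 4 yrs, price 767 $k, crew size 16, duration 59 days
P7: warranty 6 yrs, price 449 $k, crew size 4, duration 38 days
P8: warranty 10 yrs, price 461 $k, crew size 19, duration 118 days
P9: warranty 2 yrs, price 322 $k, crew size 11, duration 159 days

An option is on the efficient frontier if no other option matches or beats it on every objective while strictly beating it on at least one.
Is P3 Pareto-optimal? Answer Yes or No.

Yes

P1: worse on crew size (16 vs 10).
P2: worse on warranty (5 vs 10).
P4: worse on warranty (6 vs 10).
P5: worse on warranty (4 vs 10).
P6: worse on warranty (4 vs 10).
P7: worse on warranty (6 vs 10).
P8: worse on crew size (19 vs 10).
P9: worse on warranty (2 vs 10).
No option is at least as good as P3 on every objective and strictly better on one.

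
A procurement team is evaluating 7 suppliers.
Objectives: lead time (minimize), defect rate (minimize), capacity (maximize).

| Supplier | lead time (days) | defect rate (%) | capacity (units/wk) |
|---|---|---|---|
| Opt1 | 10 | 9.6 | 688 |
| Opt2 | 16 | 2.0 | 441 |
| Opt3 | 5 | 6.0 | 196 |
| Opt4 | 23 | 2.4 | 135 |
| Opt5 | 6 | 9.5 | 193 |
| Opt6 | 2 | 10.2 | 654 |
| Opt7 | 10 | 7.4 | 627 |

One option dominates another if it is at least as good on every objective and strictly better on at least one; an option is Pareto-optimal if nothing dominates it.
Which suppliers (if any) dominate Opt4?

Opt2: lead time 16≤23, defect rate 2.0≤2.4, capacity 441≥135 — dominates Opt4.
Others (Opt1, Opt3, Opt5, Opt6, Opt7) are each worse than Opt4 on at least one objective.

Opt2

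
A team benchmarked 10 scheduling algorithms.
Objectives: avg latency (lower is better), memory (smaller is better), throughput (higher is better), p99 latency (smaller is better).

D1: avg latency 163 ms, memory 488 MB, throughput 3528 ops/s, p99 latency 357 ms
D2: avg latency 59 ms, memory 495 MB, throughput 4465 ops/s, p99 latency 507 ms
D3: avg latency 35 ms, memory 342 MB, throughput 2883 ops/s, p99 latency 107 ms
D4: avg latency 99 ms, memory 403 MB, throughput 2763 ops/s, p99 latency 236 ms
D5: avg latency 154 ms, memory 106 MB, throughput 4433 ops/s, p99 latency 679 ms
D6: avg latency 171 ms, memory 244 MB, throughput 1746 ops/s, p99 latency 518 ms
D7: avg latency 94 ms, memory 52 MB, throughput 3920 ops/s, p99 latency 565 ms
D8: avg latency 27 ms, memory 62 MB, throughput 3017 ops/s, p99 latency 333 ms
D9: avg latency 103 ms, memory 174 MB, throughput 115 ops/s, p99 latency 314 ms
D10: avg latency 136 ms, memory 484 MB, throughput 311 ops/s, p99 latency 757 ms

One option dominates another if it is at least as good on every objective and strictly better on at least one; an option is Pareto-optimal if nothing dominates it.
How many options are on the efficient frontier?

D1: not dominated.
D2: not dominated (best throughput).
D3: not dominated (best p99 latency).
D4: dominated by D3 (avg latency 35≤99, memory 342≤403, throughput 2883≥2763, p99 latency 107≤236).
D5: not dominated.
D6: dominated by D8 (avg latency 27≤171, memory 62≤244, throughput 3017≥1746, p99 latency 333≤518).
D7: not dominated (best memory).
D8: not dominated (best avg latency).
D9: not dominated.
D10: dominated by D3 (avg latency 35≤136, memory 342≤484, throughput 2883≥311, p99 latency 107≤757).
Pareto-optimal: D1, D2, D3, D5, D7, D8, D9 → 7.

7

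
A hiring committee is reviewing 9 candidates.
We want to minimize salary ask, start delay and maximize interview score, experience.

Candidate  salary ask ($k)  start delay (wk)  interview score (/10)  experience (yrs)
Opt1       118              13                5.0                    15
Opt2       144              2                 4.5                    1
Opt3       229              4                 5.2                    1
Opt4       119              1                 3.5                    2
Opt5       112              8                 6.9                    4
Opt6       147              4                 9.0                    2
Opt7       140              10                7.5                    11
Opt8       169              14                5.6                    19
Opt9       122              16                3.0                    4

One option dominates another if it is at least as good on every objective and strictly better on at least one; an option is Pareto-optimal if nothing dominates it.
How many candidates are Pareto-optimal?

7

Opt1: not dominated.
Opt2: not dominated.
Opt3: dominated by Opt6 (salary ask 147≤229, start delay 4≤4, interview score 9.0≥5.2, experience 2≥1).
Opt4: not dominated (best start delay).
Opt5: not dominated (best salary ask).
Opt6: not dominated (best interview score).
Opt7: not dominated.
Opt8: not dominated (best experience).
Opt9: dominated by Opt1 (salary ask 118≤122, start delay 13≤16, interview score 5.0≥3.0, experience 15≥4).
Pareto-optimal: Opt1, Opt2, Opt4, Opt5, Opt6, Opt7, Opt8 → 7.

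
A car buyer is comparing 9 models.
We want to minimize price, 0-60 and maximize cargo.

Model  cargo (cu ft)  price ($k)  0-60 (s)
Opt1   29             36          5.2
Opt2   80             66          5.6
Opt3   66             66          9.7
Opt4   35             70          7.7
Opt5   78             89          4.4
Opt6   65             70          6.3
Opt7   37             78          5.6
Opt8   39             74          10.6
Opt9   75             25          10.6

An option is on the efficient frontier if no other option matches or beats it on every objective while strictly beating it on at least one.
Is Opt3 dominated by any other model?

Yes

Opt2 vs Opt3: cargo 80≥66, price 66≤66, 0-60 5.6≤9.7 — Opt2 is at least as good on every objective and strictly better on at least one, so Opt2 dominates Opt3.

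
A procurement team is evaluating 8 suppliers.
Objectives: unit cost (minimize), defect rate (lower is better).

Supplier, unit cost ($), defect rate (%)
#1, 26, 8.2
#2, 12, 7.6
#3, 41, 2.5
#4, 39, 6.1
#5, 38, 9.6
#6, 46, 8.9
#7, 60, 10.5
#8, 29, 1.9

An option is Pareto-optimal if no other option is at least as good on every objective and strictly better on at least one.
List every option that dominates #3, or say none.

#8: unit cost 29≤41, defect rate 1.9≤2.5 — dominates #3.
Others (#1, #2, #4, #5, #6, #7) are each worse than #3 on at least one objective.

#8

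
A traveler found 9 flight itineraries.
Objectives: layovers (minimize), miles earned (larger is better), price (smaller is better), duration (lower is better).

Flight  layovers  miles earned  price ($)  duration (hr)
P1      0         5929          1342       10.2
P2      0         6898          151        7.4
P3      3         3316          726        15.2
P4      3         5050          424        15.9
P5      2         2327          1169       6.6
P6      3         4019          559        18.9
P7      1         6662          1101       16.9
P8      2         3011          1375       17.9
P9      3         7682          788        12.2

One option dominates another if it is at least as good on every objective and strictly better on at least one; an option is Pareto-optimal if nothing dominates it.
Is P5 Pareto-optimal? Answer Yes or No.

Yes

P1: worse on price (1342 vs 1169).
P2: worse on duration (7.4 vs 6.6).
P3: worse on layovers (3 vs 2).
P4: worse on layovers (3 vs 2).
P6: worse on layovers (3 vs 2).
P7: worse on duration (16.9 vs 6.6).
P8: worse on price (1375 vs 1169).
P9: worse on layovers (3 vs 2).
No option is at least as good as P5 on every objective and strictly better on one.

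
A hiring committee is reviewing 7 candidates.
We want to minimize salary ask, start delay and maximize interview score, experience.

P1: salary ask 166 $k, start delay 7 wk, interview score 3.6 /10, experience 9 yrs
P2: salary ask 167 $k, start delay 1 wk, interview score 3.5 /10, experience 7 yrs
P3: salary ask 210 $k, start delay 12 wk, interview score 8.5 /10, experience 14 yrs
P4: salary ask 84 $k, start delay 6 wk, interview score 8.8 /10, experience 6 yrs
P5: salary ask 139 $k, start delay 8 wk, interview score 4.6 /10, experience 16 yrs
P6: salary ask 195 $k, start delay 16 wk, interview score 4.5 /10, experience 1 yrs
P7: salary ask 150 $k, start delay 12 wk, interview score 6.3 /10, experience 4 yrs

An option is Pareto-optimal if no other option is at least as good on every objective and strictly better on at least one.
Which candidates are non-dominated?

P1, P2, P3, P4, P5

P1: not dominated.
P2: not dominated (best start delay).
P3: not dominated.
P4: not dominated (best salary ask).
P5: not dominated (best experience).
P6: dominated by P4 (salary ask 84≤195, start delay 6≤16, interview score 8.8≥4.5, experience 6≥1).
P7: dominated by P4 (salary ask 84≤150, start delay 6≤12, interview score 8.8≥6.3, experience 6≥4).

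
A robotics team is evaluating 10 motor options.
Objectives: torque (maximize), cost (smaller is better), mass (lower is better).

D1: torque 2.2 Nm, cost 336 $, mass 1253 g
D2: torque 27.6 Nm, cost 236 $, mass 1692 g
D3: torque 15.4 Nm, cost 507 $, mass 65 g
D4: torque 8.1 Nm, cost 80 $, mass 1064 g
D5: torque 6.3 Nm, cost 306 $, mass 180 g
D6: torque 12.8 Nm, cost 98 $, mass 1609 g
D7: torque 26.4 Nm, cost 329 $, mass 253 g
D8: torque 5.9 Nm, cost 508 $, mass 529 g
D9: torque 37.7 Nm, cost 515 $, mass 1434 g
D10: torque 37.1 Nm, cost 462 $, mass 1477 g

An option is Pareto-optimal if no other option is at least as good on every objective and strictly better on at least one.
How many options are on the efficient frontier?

D1: dominated by D4 (torque 8.1≥2.2, cost 80≤336, mass 1064≤1253).
D2: not dominated.
D3: not dominated (best mass).
D4: not dominated (best cost).
D5: not dominated.
D6: not dominated.
D7: not dominated.
D8: dominated by D3 (torque 15.4≥5.9, cost 507≤508, mass 65≤529).
D9: not dominated (best torque).
D10: not dominated.
Pareto-optimal: D2, D3, D4, D5, D6, D7, D9, D10 → 8.

8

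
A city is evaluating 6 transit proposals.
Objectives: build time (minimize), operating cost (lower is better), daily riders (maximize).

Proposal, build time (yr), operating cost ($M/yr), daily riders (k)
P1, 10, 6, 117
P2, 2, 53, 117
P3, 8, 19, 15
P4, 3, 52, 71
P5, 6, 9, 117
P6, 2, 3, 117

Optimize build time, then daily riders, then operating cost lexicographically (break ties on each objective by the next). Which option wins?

P6

First minimize build time: best is 2, kept {P2, P6}.
Then maximize daily riders: best is 117, kept {P2, P6}.
Then minimize operating cost: best is 3, kept {P6}.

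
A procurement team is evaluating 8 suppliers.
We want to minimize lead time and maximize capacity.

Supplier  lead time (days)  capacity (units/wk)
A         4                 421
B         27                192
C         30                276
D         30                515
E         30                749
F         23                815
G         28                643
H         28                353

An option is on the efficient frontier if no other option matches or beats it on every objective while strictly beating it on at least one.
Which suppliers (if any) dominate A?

none

B: worse on lead time (27 vs 4).
C: worse on lead time (30 vs 4).
D: worse on lead time (30 vs 4).
E: worse on lead time (30 vs 4).
F: worse on lead time (23 vs 4).
G: worse on lead time (28 vs 4).
H: worse on lead time (28 vs 4).
No option dominates A.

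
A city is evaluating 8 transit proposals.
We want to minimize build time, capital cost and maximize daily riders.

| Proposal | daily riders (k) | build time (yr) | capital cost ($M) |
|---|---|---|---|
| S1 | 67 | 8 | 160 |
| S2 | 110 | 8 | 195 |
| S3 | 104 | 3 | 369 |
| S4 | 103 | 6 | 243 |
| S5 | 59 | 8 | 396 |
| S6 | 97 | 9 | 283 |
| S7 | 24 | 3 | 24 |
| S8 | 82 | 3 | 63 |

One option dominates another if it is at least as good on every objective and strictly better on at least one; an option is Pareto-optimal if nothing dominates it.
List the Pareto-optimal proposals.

S1: dominated by S8 (daily riders 82≥67, build time 3≤8, capital cost 63≤160).
S2: not dominated (best daily riders).
S3: not dominated.
S4: not dominated.
S5: dominated by S1 (daily riders 67≥59, build time 8≤8, capital cost 160≤396).
S6: dominated by S2 (daily riders 110≥97, build time 8≤9, capital cost 195≤283).
S7: not dominated (best capital cost).
S8: not dominated.

S2, S3, S4, S7, S8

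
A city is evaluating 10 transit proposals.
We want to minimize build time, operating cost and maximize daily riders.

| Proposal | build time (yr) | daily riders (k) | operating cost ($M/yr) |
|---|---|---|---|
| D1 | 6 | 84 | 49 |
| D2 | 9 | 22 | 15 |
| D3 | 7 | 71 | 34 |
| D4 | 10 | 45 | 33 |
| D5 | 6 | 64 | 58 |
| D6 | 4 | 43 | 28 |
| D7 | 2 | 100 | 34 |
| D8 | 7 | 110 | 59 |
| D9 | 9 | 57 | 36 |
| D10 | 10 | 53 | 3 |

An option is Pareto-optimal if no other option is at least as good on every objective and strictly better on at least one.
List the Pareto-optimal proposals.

D1: dominated by D7 (build time 2≤6, daily riders 100≥84, operating cost 34≤49).
D2: not dominated.
D3: dominated by D7 (build time 2≤7, daily riders 100≥71, operating cost 34≤34).
D4: dominated by D10 (build time 10≤10, daily riders 53≥45, operating cost 3≤33).
D5: dominated by D1 (build time 6≤6, daily riders 84≥64, operating cost 49≤58).
D6: not dominated.
D7: not dominated (best build time).
D8: not dominated (best daily riders).
D9: dominated by D3 (build time 7≤9, daily riders 71≥57, operating cost 34≤36).
D10: not dominated (best operating cost).

D2, D6, D7, D8, D10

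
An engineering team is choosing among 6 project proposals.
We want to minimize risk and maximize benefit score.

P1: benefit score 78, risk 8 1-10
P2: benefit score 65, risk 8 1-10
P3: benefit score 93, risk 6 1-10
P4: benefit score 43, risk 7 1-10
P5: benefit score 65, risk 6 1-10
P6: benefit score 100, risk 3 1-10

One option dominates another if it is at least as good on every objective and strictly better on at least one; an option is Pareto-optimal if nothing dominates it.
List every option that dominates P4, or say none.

P3, P5, P6

P3: benefit score 93≥43, risk 6≤7 — dominates P4.
P5: benefit score 65≥43, risk 6≤7 — dominates P4.
P6: benefit score 100≥43, risk 3≤7 — dominates P4.
Others (P1, P2) are each worse than P4 on at least one objective.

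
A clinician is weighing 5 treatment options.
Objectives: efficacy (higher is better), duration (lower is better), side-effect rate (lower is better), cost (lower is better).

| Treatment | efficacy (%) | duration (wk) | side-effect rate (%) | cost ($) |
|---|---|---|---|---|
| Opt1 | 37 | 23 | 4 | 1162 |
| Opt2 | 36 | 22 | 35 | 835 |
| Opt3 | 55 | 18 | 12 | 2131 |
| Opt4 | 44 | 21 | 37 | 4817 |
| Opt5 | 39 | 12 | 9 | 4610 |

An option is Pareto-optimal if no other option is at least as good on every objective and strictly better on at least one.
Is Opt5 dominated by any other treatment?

No

Opt1: worse on efficacy (37 vs 39).
Opt2: worse on efficacy (36 vs 39).
Opt3: worse on duration (18 vs 12).
Opt4: worse on duration (21 vs 12).
No option is at least as good as Opt5 on every objective and strictly better on one.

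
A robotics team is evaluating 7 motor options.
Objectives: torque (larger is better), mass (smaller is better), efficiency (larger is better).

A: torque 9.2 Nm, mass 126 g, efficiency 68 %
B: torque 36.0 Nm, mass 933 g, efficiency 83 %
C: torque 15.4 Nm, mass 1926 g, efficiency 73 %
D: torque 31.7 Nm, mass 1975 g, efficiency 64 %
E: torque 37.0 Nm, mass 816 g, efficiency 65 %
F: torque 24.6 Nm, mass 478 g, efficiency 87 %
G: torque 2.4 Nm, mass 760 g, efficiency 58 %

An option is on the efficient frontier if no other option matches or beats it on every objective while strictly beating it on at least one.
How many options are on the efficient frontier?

4

A: not dominated (best mass).
B: not dominated.
C: dominated by B (torque 36.0≥15.4, mass 933≤1926, efficiency 83≥73).
D: dominated by B (torque 36.0≥31.7, mass 933≤1975, efficiency 83≥64).
E: not dominated (best torque).
F: not dominated (best efficiency).
G: dominated by A (torque 9.2≥2.4, mass 126≤760, efficiency 68≥58).
Pareto-optimal: A, B, E, F → 4.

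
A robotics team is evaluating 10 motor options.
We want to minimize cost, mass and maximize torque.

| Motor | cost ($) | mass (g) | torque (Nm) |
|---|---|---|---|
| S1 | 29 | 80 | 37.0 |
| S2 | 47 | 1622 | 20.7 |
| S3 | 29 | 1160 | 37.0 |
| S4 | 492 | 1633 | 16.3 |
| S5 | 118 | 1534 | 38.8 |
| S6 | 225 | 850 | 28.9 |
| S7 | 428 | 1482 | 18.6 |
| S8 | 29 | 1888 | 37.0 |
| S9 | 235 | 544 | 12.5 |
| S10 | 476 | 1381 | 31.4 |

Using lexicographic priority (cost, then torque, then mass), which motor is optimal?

First minimize cost: best is 29, kept {S1, S3, S8}.
Then maximize torque: best is 37.0, kept {S1, S3, S8}.
Then minimize mass: best is 80, kept {S1}.

S1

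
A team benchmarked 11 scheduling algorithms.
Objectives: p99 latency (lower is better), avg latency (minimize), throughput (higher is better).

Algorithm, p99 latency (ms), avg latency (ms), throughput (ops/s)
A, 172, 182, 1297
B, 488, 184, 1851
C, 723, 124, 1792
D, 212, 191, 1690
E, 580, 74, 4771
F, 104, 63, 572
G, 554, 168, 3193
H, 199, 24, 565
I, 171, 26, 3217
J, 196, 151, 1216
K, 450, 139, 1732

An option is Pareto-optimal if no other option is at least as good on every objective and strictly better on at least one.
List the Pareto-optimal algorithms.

E, F, H, I

A: dominated by I (p99 latency 171≤172, avg latency 26≤182, throughput 3217≥1297).
B: dominated by I (p99 latency 171≤488, avg latency 26≤184, throughput 3217≥1851).
C: dominated by E (p99 latency 580≤723, avg latency 74≤124, throughput 4771≥1792).
D: dominated by I (p99 latency 171≤212, avg latency 26≤191, throughput 3217≥1690).
E: not dominated (best throughput).
F: not dominated (best p99 latency).
G: dominated by I (p99 latency 171≤554, avg latency 26≤168, throughput 3217≥3193).
H: not dominated (best avg latency).
I: not dominated.
J: dominated by I (p99 latency 171≤196, avg latency 26≤151, throughput 3217≥1216).
K: dominated by I (p99 latency 171≤450, avg latency 26≤139, throughput 3217≥1732).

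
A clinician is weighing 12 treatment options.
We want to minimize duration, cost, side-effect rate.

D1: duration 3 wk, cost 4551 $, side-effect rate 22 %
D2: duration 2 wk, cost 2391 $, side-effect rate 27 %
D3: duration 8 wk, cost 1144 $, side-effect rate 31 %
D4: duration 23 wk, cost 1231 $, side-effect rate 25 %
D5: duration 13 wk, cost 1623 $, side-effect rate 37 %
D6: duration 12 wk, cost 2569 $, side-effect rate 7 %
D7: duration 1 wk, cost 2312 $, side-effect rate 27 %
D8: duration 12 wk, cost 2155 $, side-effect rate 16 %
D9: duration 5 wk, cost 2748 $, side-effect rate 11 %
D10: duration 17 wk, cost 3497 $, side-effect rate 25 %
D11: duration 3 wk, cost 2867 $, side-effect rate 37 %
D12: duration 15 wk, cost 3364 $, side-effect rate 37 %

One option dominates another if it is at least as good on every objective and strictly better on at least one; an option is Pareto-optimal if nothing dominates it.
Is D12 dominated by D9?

D9 vs D12: duration 5≤15, cost 2748≤3364, side-effect rate 11≤37 — D9 is at least as good on every objective with at least one strict improvement.

Yes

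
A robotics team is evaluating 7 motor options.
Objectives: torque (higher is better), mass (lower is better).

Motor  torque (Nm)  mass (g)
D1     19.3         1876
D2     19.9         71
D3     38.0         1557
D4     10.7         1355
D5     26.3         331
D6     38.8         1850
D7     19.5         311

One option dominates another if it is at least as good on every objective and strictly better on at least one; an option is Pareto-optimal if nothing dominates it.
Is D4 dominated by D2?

D2 vs D4: torque 19.9≥10.7, mass 71≤1355 — D2 is at least as good on every objective with at least one strict improvement.

Yes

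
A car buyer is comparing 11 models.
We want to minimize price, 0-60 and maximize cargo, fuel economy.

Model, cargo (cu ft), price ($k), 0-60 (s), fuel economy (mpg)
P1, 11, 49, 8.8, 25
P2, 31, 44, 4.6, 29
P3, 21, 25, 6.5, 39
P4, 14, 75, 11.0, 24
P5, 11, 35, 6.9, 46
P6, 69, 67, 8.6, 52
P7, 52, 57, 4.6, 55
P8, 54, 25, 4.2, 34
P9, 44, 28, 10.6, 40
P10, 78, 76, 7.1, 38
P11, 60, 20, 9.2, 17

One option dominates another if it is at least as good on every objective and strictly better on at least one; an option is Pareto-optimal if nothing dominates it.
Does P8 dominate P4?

P8 vs P4: cargo 54≥14, price 25≤75, 0-60 4.2≤11.0, fuel economy 34≥24 — P8 is at least as good on every objective with at least one strict improvement.

Yes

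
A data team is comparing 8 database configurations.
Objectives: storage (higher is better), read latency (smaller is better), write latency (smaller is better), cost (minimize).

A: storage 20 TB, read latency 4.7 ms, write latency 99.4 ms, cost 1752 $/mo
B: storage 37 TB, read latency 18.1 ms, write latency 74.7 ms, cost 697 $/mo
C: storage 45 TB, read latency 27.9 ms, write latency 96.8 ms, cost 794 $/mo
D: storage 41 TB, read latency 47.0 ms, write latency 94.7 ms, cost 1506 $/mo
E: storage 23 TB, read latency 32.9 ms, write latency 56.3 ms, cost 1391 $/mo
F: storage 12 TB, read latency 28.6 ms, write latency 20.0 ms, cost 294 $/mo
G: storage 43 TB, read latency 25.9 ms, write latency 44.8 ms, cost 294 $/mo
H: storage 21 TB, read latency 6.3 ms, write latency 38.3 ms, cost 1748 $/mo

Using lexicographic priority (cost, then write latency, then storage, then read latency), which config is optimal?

First minimize cost: best is 294, kept {F, G}.
Then minimize write latency: best is 20.0, kept {F}.

F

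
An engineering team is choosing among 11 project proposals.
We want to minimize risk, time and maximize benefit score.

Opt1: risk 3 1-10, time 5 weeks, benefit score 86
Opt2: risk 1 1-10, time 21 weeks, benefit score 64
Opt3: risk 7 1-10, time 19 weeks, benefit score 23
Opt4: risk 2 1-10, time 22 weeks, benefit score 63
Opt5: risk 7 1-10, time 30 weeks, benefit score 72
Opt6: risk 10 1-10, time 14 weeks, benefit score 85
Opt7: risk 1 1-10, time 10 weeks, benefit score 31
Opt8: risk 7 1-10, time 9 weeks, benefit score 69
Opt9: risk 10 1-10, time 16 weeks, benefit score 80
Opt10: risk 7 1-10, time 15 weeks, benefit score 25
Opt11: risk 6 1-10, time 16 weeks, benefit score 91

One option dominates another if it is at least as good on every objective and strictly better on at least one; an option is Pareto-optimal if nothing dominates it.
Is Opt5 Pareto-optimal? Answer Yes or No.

Opt1 vs Opt5: risk 3≤7, time 5≤30, benefit score 86≥72 — Opt1 is at least as good on every objective and strictly better on at least one, so Opt1 dominates Opt5.

No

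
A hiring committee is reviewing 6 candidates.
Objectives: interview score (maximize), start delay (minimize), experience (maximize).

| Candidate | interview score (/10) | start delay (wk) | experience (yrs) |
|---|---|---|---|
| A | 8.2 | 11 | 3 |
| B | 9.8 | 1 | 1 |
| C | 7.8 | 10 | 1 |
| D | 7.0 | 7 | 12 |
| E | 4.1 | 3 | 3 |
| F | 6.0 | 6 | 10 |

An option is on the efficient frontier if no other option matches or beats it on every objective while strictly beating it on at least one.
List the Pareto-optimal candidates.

A: not dominated.
B: not dominated (best interview score).
C: dominated by B (interview score 9.8≥7.8, start delay 1≤10, experience 1≥1).
D: not dominated (best experience).
E: not dominated.
F: not dominated.

A, B, D, E, F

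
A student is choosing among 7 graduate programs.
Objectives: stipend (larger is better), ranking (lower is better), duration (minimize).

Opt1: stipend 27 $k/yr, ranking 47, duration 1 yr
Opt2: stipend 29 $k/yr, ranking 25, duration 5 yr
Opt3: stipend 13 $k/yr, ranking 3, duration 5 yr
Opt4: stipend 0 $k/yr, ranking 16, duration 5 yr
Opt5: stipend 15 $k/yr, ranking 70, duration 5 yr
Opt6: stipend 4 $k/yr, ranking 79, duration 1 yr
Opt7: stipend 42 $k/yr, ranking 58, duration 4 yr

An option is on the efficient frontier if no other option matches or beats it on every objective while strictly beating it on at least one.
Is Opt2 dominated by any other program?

No

Opt1: worse on stipend (27 vs 29).
Opt3: worse on stipend (13 vs 29).
Opt4: worse on stipend (0 vs 29).
Opt5: worse on stipend (15 vs 29).
Opt6: worse on stipend (4 vs 29).
Opt7: worse on ranking (58 vs 25).
No option is at least as good as Opt2 on every objective and strictly better on one.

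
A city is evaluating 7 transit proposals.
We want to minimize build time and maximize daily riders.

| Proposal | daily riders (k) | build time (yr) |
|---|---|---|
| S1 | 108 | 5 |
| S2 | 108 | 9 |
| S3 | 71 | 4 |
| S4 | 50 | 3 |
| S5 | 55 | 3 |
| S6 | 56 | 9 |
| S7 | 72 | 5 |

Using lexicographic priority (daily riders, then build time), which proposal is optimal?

First maximize daily riders: best is 108, kept {S1, S2}.
Then minimize build time: best is 5, kept {S1}.

S1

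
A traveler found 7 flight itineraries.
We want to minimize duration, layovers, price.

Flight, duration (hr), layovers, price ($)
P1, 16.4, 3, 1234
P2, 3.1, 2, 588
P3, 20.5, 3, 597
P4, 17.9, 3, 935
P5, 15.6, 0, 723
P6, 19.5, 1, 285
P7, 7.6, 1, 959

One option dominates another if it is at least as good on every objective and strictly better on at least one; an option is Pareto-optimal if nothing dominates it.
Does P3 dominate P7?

No

P3 vs P7: P3 is worse on duration (20.5 vs 7.6), so it does not dominate P7.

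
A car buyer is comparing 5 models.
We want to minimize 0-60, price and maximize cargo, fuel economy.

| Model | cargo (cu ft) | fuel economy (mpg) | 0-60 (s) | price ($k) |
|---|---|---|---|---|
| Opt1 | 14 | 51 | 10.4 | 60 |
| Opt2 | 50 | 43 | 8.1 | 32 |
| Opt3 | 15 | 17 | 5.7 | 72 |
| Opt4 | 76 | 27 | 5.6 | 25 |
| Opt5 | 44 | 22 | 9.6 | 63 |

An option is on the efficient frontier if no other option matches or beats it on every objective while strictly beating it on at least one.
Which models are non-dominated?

Opt1: not dominated (best fuel economy).
Opt2: not dominated.
Opt3: dominated by Opt4 (cargo 76≥15, fuel economy 27≥17, 0-60 5.6≤5.7, price 25≤72).
Opt4: not dominated (best cargo).
Opt5: dominated by Opt2 (cargo 50≥44, fuel economy 43≥22, 0-60 8.1≤9.6, price 32≤63).

Opt1, Opt2, Opt4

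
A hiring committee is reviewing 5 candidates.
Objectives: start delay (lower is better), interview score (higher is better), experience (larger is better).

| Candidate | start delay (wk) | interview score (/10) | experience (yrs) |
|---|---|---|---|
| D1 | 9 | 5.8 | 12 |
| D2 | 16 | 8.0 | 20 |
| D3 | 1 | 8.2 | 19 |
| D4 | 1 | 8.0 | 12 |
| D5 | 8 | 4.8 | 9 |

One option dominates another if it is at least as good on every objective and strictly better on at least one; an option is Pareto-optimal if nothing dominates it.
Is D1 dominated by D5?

D5 vs D1: D5 is worse on interview score (4.8 vs 5.8), so it does not dominate D1.

No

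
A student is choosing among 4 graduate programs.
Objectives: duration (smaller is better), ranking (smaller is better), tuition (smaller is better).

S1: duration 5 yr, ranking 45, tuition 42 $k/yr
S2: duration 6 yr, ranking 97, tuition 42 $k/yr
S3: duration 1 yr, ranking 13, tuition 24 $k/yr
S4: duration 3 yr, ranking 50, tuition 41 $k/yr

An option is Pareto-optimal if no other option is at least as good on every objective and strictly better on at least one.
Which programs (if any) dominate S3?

S1: worse on duration (5 vs 1).
S2: worse on duration (6 vs 1).
S4: worse on duration (3 vs 1).
No option dominates S3.

none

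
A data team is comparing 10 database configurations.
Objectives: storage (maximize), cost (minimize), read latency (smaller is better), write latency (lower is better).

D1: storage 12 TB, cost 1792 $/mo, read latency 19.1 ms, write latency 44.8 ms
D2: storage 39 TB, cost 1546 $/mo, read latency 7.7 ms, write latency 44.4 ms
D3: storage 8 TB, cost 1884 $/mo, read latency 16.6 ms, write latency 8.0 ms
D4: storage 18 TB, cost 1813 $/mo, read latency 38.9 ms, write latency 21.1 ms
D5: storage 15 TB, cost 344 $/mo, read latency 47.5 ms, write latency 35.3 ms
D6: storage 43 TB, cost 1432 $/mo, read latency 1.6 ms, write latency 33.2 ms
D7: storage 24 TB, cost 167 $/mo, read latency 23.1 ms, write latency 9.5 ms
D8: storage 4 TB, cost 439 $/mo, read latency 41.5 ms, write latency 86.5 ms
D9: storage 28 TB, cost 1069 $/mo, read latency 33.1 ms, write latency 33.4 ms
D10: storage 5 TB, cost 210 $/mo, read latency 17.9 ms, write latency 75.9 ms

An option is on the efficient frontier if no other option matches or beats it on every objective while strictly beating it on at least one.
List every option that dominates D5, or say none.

D7: storage 24≥15, cost 167≤344, read latency 23.1≤47.5, write latency 9.5≤35.3 — dominates D5.
Others (D1, D2, D3, D4, D6, D8, D9, D10) are each worse than D5 on at least one objective.

D7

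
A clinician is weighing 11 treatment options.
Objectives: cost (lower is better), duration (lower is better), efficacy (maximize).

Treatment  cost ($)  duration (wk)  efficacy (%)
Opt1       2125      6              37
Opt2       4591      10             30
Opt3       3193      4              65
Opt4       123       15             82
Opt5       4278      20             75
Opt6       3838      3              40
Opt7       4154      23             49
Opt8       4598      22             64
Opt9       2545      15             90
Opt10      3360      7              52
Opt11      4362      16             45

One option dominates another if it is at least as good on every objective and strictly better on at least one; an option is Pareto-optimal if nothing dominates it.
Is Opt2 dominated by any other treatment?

Opt1 vs Opt2: cost 2125≤4591, duration 6≤10, efficacy 37≥30 — Opt1 is at least as good on every objective and strictly better on at least one, so Opt1 dominates Opt2.

Yes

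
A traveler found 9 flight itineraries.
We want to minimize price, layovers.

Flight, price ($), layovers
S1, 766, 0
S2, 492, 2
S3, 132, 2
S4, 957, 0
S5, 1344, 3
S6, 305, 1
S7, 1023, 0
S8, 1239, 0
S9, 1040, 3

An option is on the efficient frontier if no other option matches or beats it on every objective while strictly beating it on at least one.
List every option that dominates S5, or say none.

S1, S2, S3, S4, S6, S7, S8, S9

S1: price 766≤1344, layovers 0≤3 — dominates S5.
S2: price 492≤1344, layovers 2≤3 — dominates S5.
S3: price 132≤1344, layovers 2≤3 — dominates S5.
S4: price 957≤1344, layovers 0≤3 — dominates S5.
S6: price 305≤1344, layovers 1≤3 — dominates S5.
S7: price 1023≤1344, layovers 0≤3 — dominates S5.
S8: price 1239≤1344, layovers 0≤3 — dominates S5.
S9: price 1040≤1344, layovers 3≤3 — dominates S5.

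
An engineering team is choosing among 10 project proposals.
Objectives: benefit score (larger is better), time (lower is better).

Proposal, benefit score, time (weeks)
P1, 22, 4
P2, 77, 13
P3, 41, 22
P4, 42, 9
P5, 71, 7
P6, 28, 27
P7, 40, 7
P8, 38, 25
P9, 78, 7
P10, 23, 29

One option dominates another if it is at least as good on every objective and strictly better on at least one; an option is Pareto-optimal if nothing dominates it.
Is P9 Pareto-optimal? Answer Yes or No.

P1: worse on benefit score (22 vs 78).
P2: worse on benefit score (77 vs 78).
P3: worse on benefit score (41 vs 78).
P4: worse on benefit score (42 vs 78).
P5: worse on benefit score (71 vs 78).
P6: worse on benefit score (28 vs 78).
P7: worse on benefit score (40 vs 78).
P8: worse on benefit score (38 vs 78).
P10: worse on benefit score (23 vs 78).
No option is at least as good as P9 on every objective and strictly better on one.

Yes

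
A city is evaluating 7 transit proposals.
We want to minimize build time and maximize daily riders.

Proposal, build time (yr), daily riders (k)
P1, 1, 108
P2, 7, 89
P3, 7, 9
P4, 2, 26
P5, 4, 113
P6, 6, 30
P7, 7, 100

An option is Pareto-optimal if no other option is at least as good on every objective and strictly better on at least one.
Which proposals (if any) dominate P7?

P1, P5

P1: build time 1≤7, daily riders 108≥100 — dominates P7.
P5: build time 4≤7, daily riders 113≥100 — dominates P7.
Others (P2, P3, P4, P6) are each worse than P7 on at least one objective.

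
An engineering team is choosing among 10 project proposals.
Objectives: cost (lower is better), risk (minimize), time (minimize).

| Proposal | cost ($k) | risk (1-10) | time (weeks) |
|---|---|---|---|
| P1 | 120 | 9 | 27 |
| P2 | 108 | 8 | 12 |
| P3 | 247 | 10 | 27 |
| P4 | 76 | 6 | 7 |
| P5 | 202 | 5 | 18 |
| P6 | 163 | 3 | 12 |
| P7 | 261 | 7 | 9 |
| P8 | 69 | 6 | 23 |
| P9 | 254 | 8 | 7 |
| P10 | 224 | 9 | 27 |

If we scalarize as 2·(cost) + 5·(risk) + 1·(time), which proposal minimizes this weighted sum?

P4

P1: 2·120 + 5·9 + 1·27 = 312
P2: 2·108 + 5·8 + 1·12 = 268
P3: 2·247 + 5·10 + 1·27 = 571
P4: 2·76 + 5·6 + 1·7 = 189
P5: 2·202 + 5·5 + 1·18 = 447
P6: 2·163 + 5·3 + 1·12 = 353
P7: 2·261 + 5·7 + 1·9 = 566
P8: 2·69 + 5·6 + 1·23 = 191
P9: 2·254 + 5·8 + 1·7 = 555
P10: 2·224 + 5·9 + 1·27 = 520
Lowest: P4 at 189.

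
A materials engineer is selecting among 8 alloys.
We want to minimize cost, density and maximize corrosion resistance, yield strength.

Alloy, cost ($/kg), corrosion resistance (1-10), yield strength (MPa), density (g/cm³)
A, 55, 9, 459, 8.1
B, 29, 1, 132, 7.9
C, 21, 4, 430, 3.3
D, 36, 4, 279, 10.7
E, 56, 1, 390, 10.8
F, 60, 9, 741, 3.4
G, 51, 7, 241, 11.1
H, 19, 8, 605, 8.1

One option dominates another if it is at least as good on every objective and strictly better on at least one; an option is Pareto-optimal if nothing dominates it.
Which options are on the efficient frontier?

A, C, F, H

A: not dominated.
B: dominated by C (cost 21≤29, corrosion resistance 4≥1, yield strength 430≥132, density 3.3≤7.9).
C: not dominated (best density).
D: dominated by C (cost 21≤36, corrosion resistance 4≥4, yield strength 430≥279, density 3.3≤10.7).
E: dominated by A (cost 55≤56, corrosion resistance 9≥1, yield strength 459≥390, density 8.1≤10.8).
F: not dominated (best yield strength).
G: dominated by H (cost 19≤51, corrosion resistance 8≥7, yield strength 605≥241, density 8.1≤11.1).
H: not dominated (best cost).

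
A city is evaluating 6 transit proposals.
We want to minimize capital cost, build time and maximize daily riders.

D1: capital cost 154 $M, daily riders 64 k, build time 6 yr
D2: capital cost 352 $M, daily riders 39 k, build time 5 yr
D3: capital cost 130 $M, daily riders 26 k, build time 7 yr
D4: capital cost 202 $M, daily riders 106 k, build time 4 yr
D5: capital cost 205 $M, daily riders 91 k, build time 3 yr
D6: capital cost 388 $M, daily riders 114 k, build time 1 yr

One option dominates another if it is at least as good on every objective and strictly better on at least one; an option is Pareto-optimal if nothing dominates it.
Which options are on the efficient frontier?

D1: not dominated.
D2: dominated by D4 (capital cost 202≤352, daily riders 106≥39, build time 4≤5).
D3: not dominated (best capital cost).
D4: not dominated.
D5: not dominated.
D6: not dominated (best daily riders).

D1, D3, D4, D5, D6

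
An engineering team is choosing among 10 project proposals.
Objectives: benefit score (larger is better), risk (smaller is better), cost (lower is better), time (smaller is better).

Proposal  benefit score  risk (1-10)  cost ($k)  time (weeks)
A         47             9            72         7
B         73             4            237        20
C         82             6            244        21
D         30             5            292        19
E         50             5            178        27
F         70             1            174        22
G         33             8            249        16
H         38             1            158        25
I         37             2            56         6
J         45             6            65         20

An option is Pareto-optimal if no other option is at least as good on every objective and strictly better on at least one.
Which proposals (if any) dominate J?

A: worse on risk (9 vs 6).
B: worse on cost (237 vs 65).
C: worse on cost (244 vs 65).
D: worse on benefit score (30 vs 45).
E: worse on cost (178 vs 65).
F: worse on cost (174 vs 65).
G: worse on benefit score (33 vs 45).
H: worse on benefit score (38 vs 45).
I: worse on benefit score (37 vs 45).
No option dominates J.

none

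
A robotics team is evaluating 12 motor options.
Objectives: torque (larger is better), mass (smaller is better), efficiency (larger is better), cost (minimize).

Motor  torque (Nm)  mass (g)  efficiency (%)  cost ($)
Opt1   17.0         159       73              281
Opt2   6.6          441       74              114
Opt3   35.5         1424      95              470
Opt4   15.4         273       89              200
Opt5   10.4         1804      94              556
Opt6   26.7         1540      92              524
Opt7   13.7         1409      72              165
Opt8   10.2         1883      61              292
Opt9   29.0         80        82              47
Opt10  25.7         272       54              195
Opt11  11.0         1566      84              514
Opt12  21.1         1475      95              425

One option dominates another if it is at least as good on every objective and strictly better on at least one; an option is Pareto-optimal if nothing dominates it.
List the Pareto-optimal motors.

Opt3, Opt4, Opt9, Opt12

Opt1: dominated by Opt9 (torque 29.0≥17.0, mass 80≤159, efficiency 82≥73, cost 47≤281).
Opt2: dominated by Opt9 (torque 29.0≥6.6, mass 80≤441, efficiency 82≥74, cost 47≤114).
Opt3: not dominated (best torque).
Opt4: not dominated.
Opt5: dominated by Opt3 (torque 35.5≥10.4, mass 1424≤1804, efficiency 95≥94, cost 470≤556).
Opt6: dominated by Opt3 (torque 35.5≥26.7, mass 1424≤1540, efficiency 95≥92, cost 470≤524).
Opt7: dominated by Opt9 (torque 29.0≥13.7, mass 80≤1409, efficiency 82≥72, cost 47≤165).
Opt8: dominated by Opt1 (torque 17.0≥10.2, mass 159≤1883, efficiency 73≥61, cost 281≤292).
Opt9: not dominated (best mass).
Opt10: dominated by Opt9 (torque 29.0≥25.7, mass 80≤272, efficiency 82≥54, cost 47≤195).
Opt11: dominated by Opt3 (torque 35.5≥11.0, mass 1424≤1566, efficiency 95≥84, cost 470≤514).
Opt12: not dominated.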